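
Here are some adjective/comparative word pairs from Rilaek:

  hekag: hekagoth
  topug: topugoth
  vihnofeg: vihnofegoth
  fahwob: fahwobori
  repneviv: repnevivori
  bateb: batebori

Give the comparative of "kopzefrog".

kopzefrogoth

vihnofeg and bateb both have last vowel 'e' yet inflect differently (vihnofegoth, batebori), so the last vowel is not what conditions the rule; the final letter is.
"kopzefrog" ends in -g. The stems ending in -g (hekag → hekagoth, topug → topugoth, vihnofeg → vihnofegoth) add -oth.
So kopzefrog → kopzefrogoth.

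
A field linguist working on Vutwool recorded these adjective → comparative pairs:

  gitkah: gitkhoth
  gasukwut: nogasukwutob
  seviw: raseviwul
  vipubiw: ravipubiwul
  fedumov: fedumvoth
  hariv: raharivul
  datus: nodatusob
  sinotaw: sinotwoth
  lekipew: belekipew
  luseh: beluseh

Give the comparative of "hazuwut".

nohazuwutob

"hazuwut" has last vowel 'u'. The stems whose last vowel is 'u' (gasukwut → nogasukwutob, datus → nodatusob) add no- … -ob around the stem.
The other patterns: stems whose last vowel is 'i' add ra- … -ul around the stem; stems whose last vowel is 'a' or 'o' delete the last vowel and add -oth; stems whose last vowel is 'e' add the prefix be-.
So hazuwut → nohazuwutob.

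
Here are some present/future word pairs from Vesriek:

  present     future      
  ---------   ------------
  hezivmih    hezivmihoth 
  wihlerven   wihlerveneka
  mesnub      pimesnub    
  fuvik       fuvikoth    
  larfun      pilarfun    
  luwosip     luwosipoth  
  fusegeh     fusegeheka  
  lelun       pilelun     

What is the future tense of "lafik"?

lafikoth

larfun and wihlerven both end in -n yet inflect differently (pilarfun, wihlerveneka), so the final letter is not what conditions the rule; the last vowel is.
"lafik" has last vowel 'i'. The stems whose last vowel is 'i' (fuvik → fuvikoth, luwosip → luwosipoth, hezivmih → hezivmihoth) add -oth.
So lafik → lafikoth.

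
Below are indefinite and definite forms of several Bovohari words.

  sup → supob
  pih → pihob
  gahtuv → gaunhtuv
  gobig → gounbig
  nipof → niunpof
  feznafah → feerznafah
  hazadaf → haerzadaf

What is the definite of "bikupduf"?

"bikupduf" has 3 vowels. The stems with 3 vowels (feznafah → feerznafah, hazadaf → haerzadaf) insert -er- after the first vowel.
The other patterns: stems with 1 vowel add -ob; stems with 2 vowels insert -un- after the first vowel.
So bikupduf → bierkupduf.

bierkupduf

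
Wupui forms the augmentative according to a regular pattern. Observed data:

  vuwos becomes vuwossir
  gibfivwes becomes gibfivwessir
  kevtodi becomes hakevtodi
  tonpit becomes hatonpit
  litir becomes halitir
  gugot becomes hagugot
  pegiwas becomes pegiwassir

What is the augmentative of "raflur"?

vuwos and gugot both have last vowel 'o' yet inflect differently (vuwossir, hagugot), so the last vowel is not what conditions the rule; the final letter is.
"raflur" ends in -r. The one such stem in the data (litir → halitir) adds the prefix ha-, so the same rule applies.
So raflur → haraflur.

haraflur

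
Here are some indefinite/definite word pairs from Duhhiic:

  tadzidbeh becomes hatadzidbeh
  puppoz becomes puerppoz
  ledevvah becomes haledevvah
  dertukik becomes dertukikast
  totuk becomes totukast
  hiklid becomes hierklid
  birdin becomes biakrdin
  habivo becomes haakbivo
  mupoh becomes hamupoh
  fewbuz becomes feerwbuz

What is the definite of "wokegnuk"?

dertukik and birdin both have last vowel 'i' yet inflect differently (dertukikast, biakrdin), so the last vowel is not what conditions the rule; the final letter is.
"wokegnuk" ends in -k. The stems ending in -k (totuk → totukast, dertukik → dertukikast) add -ast.
The other patterns: stems ending in -h add the prefix ha-; stems ending in -n or -o insert -ak- after the first vowel; stems ending in -d or -z insert -er- after the first vowel.
So wokegnuk → wokegnukast.

wokegnukast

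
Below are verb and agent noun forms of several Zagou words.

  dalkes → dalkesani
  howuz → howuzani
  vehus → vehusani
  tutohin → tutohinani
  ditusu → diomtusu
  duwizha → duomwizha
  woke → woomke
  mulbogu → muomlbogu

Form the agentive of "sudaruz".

howuz and ditusu both have last vowel 'u' yet inflect differently (howuzani, diomtusu), so the last vowel is not what conditions the rule; whether the stem ends in a vowel or a consonant is.
"sudaruz" ends in a consonant. The stems ending in a consonant (dalkes → dalkesani, howuz → howuzani, vehus → vehusani) add -ani.
The other pattern: stems ending in a vowel insert -om- after the first vowel.
So sudaruz → sudaruzani.

sudaruzani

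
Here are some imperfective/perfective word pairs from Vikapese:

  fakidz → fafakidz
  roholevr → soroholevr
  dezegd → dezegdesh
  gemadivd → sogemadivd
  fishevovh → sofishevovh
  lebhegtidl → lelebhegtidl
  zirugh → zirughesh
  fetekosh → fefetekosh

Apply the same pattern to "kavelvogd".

kavelvogdesh

"kavelvogd" has second-to-last letter 'g'. The stems whose second-to-last letter is 'g' (dezegd → dezegdesh, zirugh → zirughesh) add -esh.
The other patterns: stems whose second-to-last letter is 'v' add the prefix so-; stems whose second-to-last letter is 'd' or 's' repeat the first consonant+vowel as a prefix.
So kavelvogd → kavelvogdesh.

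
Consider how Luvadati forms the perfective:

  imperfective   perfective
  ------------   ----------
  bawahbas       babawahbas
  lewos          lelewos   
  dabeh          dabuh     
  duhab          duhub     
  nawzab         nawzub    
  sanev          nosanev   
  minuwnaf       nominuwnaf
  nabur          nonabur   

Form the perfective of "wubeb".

wubub

bawahbas and duhab both have last vowel 'a' yet inflect differently (babawahbas, duhub), so the last vowel is not what conditions the rule; the final letter is.
"wubeb" ends in -b. The stems ending in -b (duhab → duhub, nawzab → nawzub) change the last vowel to 'u'.
So wubeb → wubub.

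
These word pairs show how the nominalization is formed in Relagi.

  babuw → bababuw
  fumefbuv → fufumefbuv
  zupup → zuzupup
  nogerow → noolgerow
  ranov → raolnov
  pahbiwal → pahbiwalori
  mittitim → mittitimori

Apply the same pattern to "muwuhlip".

"muwuhlip" has last vowel 'i'. The one such stem in the data (mittitim → mittitimori) adds -ori, so the same rule applies.
The other patterns: stems whose last vowel is 'u' repeat the first consonant+vowel as a prefix; stems whose last vowel is 'o' insert -ol- after the first vowel.
So muwuhlip → muwuhlipori.

muwuhlipori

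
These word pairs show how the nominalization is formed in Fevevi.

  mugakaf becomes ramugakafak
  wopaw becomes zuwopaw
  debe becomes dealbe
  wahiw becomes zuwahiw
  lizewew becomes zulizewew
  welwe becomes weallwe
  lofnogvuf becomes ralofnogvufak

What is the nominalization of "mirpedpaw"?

zumirpedpaw

"mirpedpaw" ends in -w. The stems ending in -w (wahiw → zuwahiw, lizewew → zulizewew, wopaw → zuwopaw) add the prefix zu-.
So mirpedpaw → zumirpedpaw.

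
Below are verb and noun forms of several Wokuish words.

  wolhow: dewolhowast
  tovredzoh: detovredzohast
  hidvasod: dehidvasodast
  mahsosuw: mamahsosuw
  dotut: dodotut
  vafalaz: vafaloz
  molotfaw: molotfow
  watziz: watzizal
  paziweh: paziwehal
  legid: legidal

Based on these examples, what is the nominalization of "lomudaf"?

lomudof

"lomudaf" has last vowel 'a'. The stems whose last vowel is 'a' (vafalaz → vafaloz, molotfaw → molotfow) change the last vowel to 'o'.
So lomudaf → lomudof.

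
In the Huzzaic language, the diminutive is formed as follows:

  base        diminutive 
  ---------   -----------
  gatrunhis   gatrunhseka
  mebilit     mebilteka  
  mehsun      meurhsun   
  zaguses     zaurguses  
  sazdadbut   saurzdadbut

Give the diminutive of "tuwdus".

"tuwdus" has last vowel 'u'. The stems whose last vowel is 'u' (mehsun → meurhsun, sazdadbut → saurzdadbut) insert -ur- after the first vowel.
So tuwdus → tuurwdus.

tuurwdus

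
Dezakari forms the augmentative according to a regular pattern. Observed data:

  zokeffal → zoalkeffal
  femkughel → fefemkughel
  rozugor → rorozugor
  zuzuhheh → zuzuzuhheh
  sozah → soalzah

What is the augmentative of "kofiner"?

kokofiner

"kofiner" has last vowel 'e'. The stems whose last vowel is 'e' (femkughel → fefemkughel, zuzuhheh → zuzuzuhheh) repeat the first consonant+vowel as a prefix.
The other pattern: stems whose last vowel is 'a' insert -al- after the first vowel.
So kofiner → kokofiner.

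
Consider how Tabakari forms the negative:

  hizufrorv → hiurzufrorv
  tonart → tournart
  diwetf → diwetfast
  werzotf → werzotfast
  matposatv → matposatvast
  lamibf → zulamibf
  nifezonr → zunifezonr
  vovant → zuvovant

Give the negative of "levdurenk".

hizufrorv and matposatv both end in -v yet inflect differently (hiurzufrorv, matposatvast), so the final letter is not what conditions the rule; the second-to-last letter is.
"levdurenk" has second-to-last letter 'n'. The stems whose second-to-last letter is 'n' (nifezonr → zunifezonr, vovant → zuvovant) add the prefix zu-.
So levdurenk → zulevdurenk.

zulevdurenk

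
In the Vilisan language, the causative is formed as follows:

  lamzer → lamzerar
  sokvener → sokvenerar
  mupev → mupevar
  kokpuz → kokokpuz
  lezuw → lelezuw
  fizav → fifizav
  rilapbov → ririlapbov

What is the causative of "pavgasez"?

mupev and fizav both end in -v yet inflect differently (mupevar, fifizav), so the final letter is not what conditions the rule; the last vowel is.
"pavgasez" has last vowel 'e'. The stems whose last vowel is 'e' (lamzer → lamzerar, sokvener → sokvenerar, mupev → mupevar) add -ar.
The other pattern: stems whose last vowel is 'a', 'o' or 'u' repeat the first consonant+vowel as a prefix.
So pavgasez → pavgasezar.

pavgasezar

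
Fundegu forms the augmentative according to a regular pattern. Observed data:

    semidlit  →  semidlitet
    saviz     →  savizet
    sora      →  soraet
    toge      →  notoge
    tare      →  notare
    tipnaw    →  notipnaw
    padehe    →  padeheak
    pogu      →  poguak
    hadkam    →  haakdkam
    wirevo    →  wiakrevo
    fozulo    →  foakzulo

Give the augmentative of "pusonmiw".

toge and padehe both end in -e yet inflect differently (notoge, padeheak), so the final letter is not what conditions the rule; the first letter is.
"pusonmiw" begins with p-. The stems beginning with p- (padehe → padeheak, pogu → poguak) add -ak.
So pusonmiw → pusonmiwak.

pusonmiwak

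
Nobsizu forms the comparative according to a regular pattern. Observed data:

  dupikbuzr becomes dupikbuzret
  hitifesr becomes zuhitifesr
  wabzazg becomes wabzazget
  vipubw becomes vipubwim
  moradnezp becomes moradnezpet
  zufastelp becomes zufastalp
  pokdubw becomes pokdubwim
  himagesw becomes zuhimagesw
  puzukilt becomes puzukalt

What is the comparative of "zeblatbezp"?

pokdubw and himagesw both end in -w yet inflect differently (pokdubwim, zuhimagesw), so the final letter is not what conditions the rule; the second-to-last letter is.
"zeblatbezp" has second-to-last letter 'z'. The stems whose second-to-last letter is 'z' (moradnezp → moradnezpet, dupikbuzr → dupikbuzret, wabzazg → wabzazget) add -et.
So zeblatbezp → zeblatbezpet.

zeblatbezpet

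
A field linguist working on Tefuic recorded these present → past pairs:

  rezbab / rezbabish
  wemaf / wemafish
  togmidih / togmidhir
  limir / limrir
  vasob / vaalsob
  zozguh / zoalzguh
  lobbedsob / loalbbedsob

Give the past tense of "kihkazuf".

kialhkazuf

rezbab and vasob both end in -b yet inflect differently (rezbabish, vaalsob), so the final letter is not what conditions the rule; the last vowel is.
"kihkazuf" has last vowel 'u'. The one such stem in the data (zozguh → zoalzguh) inserts -al- after the first vowel (as do vasob, lobbedsob), so the same rule applies.
So kihkazuf → kialhkazuf.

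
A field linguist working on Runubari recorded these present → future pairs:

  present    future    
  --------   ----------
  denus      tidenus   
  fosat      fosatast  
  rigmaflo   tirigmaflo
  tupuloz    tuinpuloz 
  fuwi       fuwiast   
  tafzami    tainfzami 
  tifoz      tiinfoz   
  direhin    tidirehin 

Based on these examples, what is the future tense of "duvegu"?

fuwi and tafzami both end in -i yet inflect differently (fuwiast, tainfzami), so the final letter is not what conditions the rule; the first letter is.
"duvegu" begins with d-. The stems beginning with d- (direhin → tidirehin, denus → tidenus) add the prefix ti-.
The other patterns: stems beginning with f- add -ast; stems beginning with t- insert -in- after the first vowel.
So duvegu → tiduvegu.

tiduvegu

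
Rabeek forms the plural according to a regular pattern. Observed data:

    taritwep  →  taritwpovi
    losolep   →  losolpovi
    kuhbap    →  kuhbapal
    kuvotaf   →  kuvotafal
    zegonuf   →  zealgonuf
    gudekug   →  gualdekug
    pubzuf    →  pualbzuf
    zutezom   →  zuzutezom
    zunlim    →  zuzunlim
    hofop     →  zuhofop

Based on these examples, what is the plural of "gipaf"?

gipafal

taritwep and kuhbap both end in -p yet inflect differently (taritwpovi, kuhbapal), so the final letter is not what conditions the rule; the last vowel is.
"gipaf" has last vowel 'a'. The stems whose last vowel is 'a' (kuhbap → kuhbapal, kuvotaf → kuvotafal) add -al.
So gipaf → gipafal.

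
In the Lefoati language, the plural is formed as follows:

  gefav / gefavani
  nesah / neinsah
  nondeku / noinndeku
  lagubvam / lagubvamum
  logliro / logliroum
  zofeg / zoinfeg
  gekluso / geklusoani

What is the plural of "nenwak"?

logliro and gekluso both end in -o yet inflect differently (logliroum, geklusoani), so the final letter is not what conditions the rule; the first letter is.
"nenwak" begins with n-. The stems beginning with n- (nesah → neinsah, nondeku → noinndeku) insert -in- after the first vowel.
The other patterns: stems beginning with l- add -um; stems beginning with g- add -ani.
So nenwak → neinnwak.

neinnwak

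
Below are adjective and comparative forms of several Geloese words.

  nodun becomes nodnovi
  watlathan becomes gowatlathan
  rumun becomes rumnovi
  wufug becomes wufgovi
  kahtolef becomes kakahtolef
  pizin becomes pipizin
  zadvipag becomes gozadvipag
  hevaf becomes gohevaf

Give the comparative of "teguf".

watlathan and rumun both end in -n yet inflect differently (gowatlathan, rumnovi), so the final letter is not what conditions the rule; the last vowel is.
"teguf" has last vowel 'u'. The stems whose last vowel is 'u' (rumun → rumnovi, wufug → wufgovi, nodun → nodnovi) delete the last vowel and add -ovi.
So teguf → tegfovi.

tegfovi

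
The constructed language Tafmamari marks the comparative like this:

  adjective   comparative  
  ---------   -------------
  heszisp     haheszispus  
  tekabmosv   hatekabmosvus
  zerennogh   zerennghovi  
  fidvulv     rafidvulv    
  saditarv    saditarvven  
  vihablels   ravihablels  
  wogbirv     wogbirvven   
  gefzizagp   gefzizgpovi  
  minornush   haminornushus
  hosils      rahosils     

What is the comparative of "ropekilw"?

"ropekilw" has second-to-last letter 'l'. The stems whose second-to-last letter is 'l' (fidvulv → rafidvulv, vihablels → ravihablels, hosils → rahosils) add the prefix ra-.
The other patterns: stems whose second-to-last letter is 's' add ha- … -us around the stem; stems whose second-to-last letter is 'g' delete the last vowel and add -ovi; stems whose second-to-last letter is 'r' double the final consonant and add -en.
So ropekilw → raropekilw.

raropekilw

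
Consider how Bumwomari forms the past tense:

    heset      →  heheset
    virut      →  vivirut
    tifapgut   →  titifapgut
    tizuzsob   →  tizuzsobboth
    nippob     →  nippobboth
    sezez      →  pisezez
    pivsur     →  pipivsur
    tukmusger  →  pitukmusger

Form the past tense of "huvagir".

pihuvagir

"huvagir" ends in -r. The stems ending in -r (pivsur → pipivsur, tukmusger → pitukmusger) add the prefix pi-.
The other patterns: stems ending in -t repeat the first consonant+vowel as a prefix; stems ending in -b double the final consonant and add -oth.
So huvagir → pihuvagir.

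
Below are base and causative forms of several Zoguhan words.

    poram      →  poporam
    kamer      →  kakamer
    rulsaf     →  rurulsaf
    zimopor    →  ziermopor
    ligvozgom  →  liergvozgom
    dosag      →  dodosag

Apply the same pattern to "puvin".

pupuvin

"puvin" has 2 vowels. The stems with 2 vowels (poram → poporam, kamer → kakamer, dosag → dodosag) repeat the first consonant+vowel as a prefix.
The other pattern: stems with 3 vowels insert -er- after the first vowel.
So puvin → pupuvin.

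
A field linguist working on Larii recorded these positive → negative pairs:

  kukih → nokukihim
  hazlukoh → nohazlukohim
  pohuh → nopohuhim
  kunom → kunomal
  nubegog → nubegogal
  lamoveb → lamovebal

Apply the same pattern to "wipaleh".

nowipalehim

hazlukoh and kunom both have last vowel 'o' yet inflect differently (nohazlukohim, kunomal), so the last vowel is not what conditions the rule; the final letter is.
"wipaleh" ends in -h. The stems ending in -h (kukih → nokukihim, hazlukoh → nohazlukohim, pohuh → nopohuhim) add no- … -im around the stem.
The other pattern: stems ending in -b, -g or -m add -al.
So wipaleh → nowipalehim.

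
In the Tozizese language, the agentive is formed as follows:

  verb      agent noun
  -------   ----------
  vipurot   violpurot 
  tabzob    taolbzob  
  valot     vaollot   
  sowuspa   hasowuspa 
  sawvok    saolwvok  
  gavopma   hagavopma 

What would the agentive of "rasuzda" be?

harasuzda

sowuspa and sawvok both begin with s- yet inflect differently (hasowuspa, saolwvok), so the first letter is not what conditions the rule; whether the stem ends in a vowel or a consonant is.
"rasuzda" ends in a vowel. The stems ending in a vowel (sowuspa → hasowuspa, gavopma → hagavopma) add the prefix ha-.
The other pattern: stems ending in a consonant insert -ol- after the first vowel.
So rasuzda → harasuzda.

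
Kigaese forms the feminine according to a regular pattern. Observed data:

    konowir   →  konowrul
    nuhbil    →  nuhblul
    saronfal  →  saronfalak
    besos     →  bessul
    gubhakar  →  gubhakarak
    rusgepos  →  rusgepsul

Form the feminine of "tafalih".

tafalhul

konowir and gubhakar both end in -r yet inflect differently (konowrul, gubhakarak), so the final letter is not what conditions the rule; the last vowel is.
"tafalih" has last vowel 'i'. The stems whose last vowel is 'i' (nuhbil → nuhblul, konowir → konowrul) delete the last vowel and add -ul.
So tafalih → tafalhul.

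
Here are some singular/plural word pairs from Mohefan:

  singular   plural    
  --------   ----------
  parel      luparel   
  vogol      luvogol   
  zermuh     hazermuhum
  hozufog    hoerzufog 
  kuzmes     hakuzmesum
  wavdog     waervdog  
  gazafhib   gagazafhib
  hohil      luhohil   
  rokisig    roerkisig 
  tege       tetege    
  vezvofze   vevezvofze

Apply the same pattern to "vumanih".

havumanihum

gazafhib and hohil both have last vowel 'i' yet inflect differently (gagazafhib, luhohil), so the last vowel is not what conditions the rule; the final letter is.
"vumanih" ends in -h. The one such stem in the data (zermuh → hazermuhum) adds ha- … -um around the stem, so the same rule applies.
The other patterns: stems ending in -b or -e repeat the first consonant+vowel as a prefix; stems ending in -l add the prefix lu-; stems ending in -g insert -er- after the first vowel.
So vumanih → havumanihum.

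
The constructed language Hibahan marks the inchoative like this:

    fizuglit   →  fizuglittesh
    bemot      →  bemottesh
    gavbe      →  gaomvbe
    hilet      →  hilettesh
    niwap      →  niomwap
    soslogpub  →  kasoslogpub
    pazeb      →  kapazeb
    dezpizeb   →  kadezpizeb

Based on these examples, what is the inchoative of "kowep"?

koomwep

dezpizeb and hilet both have last vowel 'e' yet inflect differently (kadezpizeb, hilettesh), so the last vowel is not what conditions the rule; the final letter is.
"kowep" ends in -p. The one such stem in the data (niwap → niomwap) inserts -om- after the first vowel (as does gavbe), so the same rule applies.
So kowep → koomwep.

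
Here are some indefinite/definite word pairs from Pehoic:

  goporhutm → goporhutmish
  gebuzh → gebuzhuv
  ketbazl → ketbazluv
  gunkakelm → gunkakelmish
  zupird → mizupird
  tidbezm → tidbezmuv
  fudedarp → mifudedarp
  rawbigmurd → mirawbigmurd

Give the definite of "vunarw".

tidbezm and gunkakelm both end in -m yet inflect differently (tidbezmuv, gunkakelmish), so the final letter is not what conditions the rule; the second-to-last letter is.
"vunarw" has second-to-last letter 'r'. The stems whose second-to-last letter is 'r' (zupird → mizupird, fudedarp → mifudedarp, rawbigmurd → mirawbigmurd) add the prefix mi-.
So vunarw → mivunarw.

mivunarw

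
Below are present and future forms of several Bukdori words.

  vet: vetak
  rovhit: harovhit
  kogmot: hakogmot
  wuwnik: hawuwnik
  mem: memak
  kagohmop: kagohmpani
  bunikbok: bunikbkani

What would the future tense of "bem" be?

bemak

vet and kogmot both end in -t yet inflect differently (vetak, hakogmot), so the final letter is not what conditions the rule; the number of vowels is.
"bem" has 1 vowel. The stems with 1 vowel (vet → vetak, mem → memak) add -ak.
So bem → bemak.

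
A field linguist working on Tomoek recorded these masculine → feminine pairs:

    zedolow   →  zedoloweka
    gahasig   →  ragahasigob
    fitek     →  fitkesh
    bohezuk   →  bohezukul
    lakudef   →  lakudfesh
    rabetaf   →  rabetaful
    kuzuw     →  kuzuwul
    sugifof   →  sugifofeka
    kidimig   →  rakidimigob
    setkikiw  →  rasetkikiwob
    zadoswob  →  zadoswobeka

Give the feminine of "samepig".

setkikiw and kuzuw both end in -w yet inflect differently (rasetkikiwob, kuzuwul), so the final letter is not what conditions the rule; the last vowel is.
"samepig" has last vowel 'i'. The stems whose last vowel is 'i' (setkikiw → rasetkikiwob, kidimig → rakidimigob, gahasig → ragahasigob) add ra- … -ob around the stem.
So samepig → rasamepigob.

rasamepigob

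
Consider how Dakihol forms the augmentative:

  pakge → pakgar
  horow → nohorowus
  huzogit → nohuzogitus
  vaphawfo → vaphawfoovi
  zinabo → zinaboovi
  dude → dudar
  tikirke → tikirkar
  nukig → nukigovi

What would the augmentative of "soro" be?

soroovi

zinabo and horow both have last vowel 'o' yet inflect differently (zinaboovi, nohorowus), so the last vowel is not what conditions the rule; the final letter is.
"soro" ends in -o. The stems ending in -o (zinabo → zinaboovi, vaphawfo → vaphawfoovi) add -ovi.
The other patterns: stems ending in -e drop the final letter and add -ar; stems ending in -t or -w add no- … -us around the stem.
So soro → soroovi.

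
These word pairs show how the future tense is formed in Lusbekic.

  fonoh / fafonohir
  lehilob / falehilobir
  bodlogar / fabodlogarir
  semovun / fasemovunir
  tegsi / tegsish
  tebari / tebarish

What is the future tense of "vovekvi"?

tebari and bodlogar both have 3 vowels yet inflect differently (tebarish, fabodlogarir), so the number of vowels is not what conditions the rule; whether the stem ends in a vowel or a consonant is.
"vovekvi" ends in a vowel. The stems ending in a vowel (tegsi → tegsish, tebari → tebarish) drop the final letter and add -ish.
The other pattern: stems ending in a consonant add fa- … -ir around the stem.
So vovekvi → vovekvish.

vovekvish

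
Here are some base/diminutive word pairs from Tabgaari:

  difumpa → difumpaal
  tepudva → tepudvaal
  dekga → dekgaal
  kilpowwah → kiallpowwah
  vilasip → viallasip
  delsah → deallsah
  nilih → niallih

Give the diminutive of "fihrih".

difumpa and kilpowwah both have last vowel 'a' yet inflect differently (difumpaal, kiallpowwah), so the last vowel is not what conditions the rule; the final letter is.
"fihrih" ends in -h. The stems ending in -h (kilpowwah → kiallpowwah, delsah → deallsah, nilih → niallih) insert -al- after the first vowel.
The other pattern: stems ending in -a add -al.
So fihrih → fialhrih.

fialhrih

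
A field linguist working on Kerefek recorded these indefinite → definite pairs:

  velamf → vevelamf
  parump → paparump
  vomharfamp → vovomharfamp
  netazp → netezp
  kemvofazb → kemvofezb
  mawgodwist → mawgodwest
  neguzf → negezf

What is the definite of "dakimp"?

parump and netazp both end in -p yet inflect differently (paparump, netezp), so the final letter is not what conditions the rule; the second-to-last letter is.
"dakimp" has second-to-last letter 'm'. The stems whose second-to-last letter is 'm' (velamf → vevelamf, parump → paparump, vomharfamp → vovomharfamp) repeat the first consonant+vowel as a prefix.
The other pattern: stems whose second-to-last letter is 's' or 'z' change the last vowel to 'e'.
So dakimp → dadakimp.

dadakimp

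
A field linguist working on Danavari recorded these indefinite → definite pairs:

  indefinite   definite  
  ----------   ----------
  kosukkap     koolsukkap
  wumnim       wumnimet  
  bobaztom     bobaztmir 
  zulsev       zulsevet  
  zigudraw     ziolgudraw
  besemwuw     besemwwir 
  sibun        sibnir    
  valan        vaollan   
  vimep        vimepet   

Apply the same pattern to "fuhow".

fuhwir

vimep and kosukkap both end in -p yet inflect differently (vimepet, koolsukkap), so the final letter is not what conditions the rule; the last vowel is.
"fuhow" has last vowel 'o'. The one such stem in the data (bobaztom → bobaztmir) deletes the last vowel and adds -ir (as do sibun, besemwuw), so the same rule applies.
So fuhow → fuhwir.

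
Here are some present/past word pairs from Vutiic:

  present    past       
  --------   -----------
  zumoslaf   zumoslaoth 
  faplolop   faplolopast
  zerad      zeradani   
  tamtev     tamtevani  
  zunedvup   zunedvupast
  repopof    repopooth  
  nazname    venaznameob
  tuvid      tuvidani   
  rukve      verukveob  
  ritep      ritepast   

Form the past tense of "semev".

semevani

repopof and faplolop both have last vowel 'o' yet inflect differently (repopooth, faplolopast), so the last vowel is not what conditions the rule; the final letter is.
"semev" ends in -v. The one such stem in the data (tamtev → tamtevani) adds -ani, so the same rule applies.
So semev → semevani.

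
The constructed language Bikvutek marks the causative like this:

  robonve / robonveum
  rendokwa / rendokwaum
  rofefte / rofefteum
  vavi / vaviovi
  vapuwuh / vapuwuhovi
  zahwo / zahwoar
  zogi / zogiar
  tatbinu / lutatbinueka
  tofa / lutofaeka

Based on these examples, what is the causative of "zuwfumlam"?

vavi and zogi both end in -i yet inflect differently (vaviovi, zogiar), so the final letter is not what conditions the rule; the first letter is.
"zuwfumlam" begins with z-. The stems beginning with z- (zahwo → zahwoar, zogi → zogiar) add -ar.
So zuwfumlam → zuwfumlamar.

zuwfumlamar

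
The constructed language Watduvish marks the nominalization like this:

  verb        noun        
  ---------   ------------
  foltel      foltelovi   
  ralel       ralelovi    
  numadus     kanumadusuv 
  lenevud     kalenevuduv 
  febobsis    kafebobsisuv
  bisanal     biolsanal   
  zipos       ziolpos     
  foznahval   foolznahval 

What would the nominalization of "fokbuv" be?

kafokbuvuv

foltel and bisanal both end in -l yet inflect differently (foltelovi, biolsanal), so the final letter is not what conditions the rule; the last vowel is.
"fokbuv" has last vowel 'u'. The stems whose last vowel is 'u' (numadus → kanumadusuv, lenevud → kalenevuduv) add ka- … -uv around the stem.
The other patterns: stems whose last vowel is 'e' add -ovi; stems whose last vowel is 'a' or 'o' insert -ol- after the first vowel.
So fokbuv → kafokbuvuv.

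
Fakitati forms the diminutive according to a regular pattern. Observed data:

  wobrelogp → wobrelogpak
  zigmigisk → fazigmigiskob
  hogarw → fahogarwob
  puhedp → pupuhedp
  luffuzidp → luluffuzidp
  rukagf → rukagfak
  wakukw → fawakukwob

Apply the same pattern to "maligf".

maligfak

luffuzidp and wobrelogp both end in -p yet inflect differently (luluffuzidp, wobrelogpak), so the final letter is not what conditions the rule; the second-to-last letter is.
"maligf" has second-to-last letter 'g'. The stems whose second-to-last letter is 'g' (wobrelogp → wobrelogpak, rukagf → rukagfak) add -ak.
The other patterns: stems whose second-to-last letter is 'd' repeat the first consonant+vowel as a prefix; stems whose second-to-last letter is 'k', 'r' or 's' add fa- … -ob around the stem.
So maligf → maligfak.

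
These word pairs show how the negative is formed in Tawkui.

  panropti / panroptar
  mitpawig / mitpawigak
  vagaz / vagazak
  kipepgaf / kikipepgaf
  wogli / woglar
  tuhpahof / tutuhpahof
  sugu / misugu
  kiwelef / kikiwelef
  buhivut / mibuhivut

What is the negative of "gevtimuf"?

wogli and mitpawig both have last vowel 'i' yet inflect differently (woglar, mitpawigak), so the last vowel is not what conditions the rule; the final letter is.
"gevtimuf" ends in -f. The stems ending in -f (kiwelef → kikiwelef, tuhpahof → tutuhpahof, kipepgaf → kikipepgaf) repeat the first consonant+vowel as a prefix.
The other patterns: stems ending in -i drop the final letter and add -ar; stems ending in -t or -u add the prefix mi-; stems ending in -g or -z add -ak.
So gevtimuf → gegevtimuf.

gegevtimuf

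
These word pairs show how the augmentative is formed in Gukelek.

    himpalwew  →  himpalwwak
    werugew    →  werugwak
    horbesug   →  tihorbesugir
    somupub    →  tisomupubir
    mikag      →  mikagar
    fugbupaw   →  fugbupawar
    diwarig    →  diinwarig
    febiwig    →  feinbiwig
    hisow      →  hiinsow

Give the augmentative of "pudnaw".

horbesug and mikag both end in -g yet inflect differently (tihorbesugir, mikagar), so the final letter is not what conditions the rule; the last vowel is.
"pudnaw" has last vowel 'a'. The stems whose last vowel is 'a' (mikag → mikagar, fugbupaw → fugbupawar) add -ar.
So pudnaw → pudnawar.

pudnawar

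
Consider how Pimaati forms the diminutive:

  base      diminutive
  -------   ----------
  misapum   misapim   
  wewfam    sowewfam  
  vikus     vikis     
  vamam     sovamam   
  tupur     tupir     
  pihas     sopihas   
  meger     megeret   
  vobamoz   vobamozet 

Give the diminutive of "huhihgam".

pihas and vikus both end in -s yet inflect differently (sopihas, vikis), so the final letter is not what conditions the rule; the last vowel is.
"huhihgam" has last vowel 'a'. The stems whose last vowel is 'a' (wewfam → sowewfam, vamam → sovamam, pihas → sopihas) add the prefix so-.
The other patterns: stems whose last vowel is 'u' change the last vowel to 'i'; stems whose last vowel is 'e' or 'o' add -et.
So huhihgam → sohuhihgam.

sohuhihgam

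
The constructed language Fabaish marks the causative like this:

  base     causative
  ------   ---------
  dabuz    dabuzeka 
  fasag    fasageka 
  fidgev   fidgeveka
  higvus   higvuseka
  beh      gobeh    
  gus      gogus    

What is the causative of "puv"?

gopuv

higvus and gus both end in -s yet inflect differently (higvuseka, gogus), so the final letter is not what conditions the rule; the number of vowels is.
"puv" has 1 vowel. The stems with 1 vowel (beh → gobeh, gus → gogus) add the prefix go-.
So puv → gopuv.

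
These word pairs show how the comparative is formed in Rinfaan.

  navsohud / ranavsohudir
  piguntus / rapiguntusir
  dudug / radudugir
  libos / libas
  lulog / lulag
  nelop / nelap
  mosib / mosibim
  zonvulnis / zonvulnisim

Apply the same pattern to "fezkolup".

rafezkolupir

"fezkolup" has last vowel 'u'. The stems whose last vowel is 'u' (navsohud → ranavsohudir, piguntus → rapiguntusir, dudug → radudugir) add ra- … -ir around the stem.
The other patterns: stems whose last vowel is 'o' change the last vowel to 'a'; stems whose last vowel is 'i' add -im.
So fezkolup → rafezkolupir.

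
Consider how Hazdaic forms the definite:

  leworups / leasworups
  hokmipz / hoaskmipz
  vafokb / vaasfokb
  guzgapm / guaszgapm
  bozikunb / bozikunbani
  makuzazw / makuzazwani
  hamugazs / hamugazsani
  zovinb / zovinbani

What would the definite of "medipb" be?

vafokb and bozikunb both end in -b yet inflect differently (vaasfokb, bozikunbani), so the final letter is not what conditions the rule; the second-to-last letter is.
"medipb" has second-to-last letter 'p'. The stems whose second-to-last letter is 'p' (leworups → leasworups, hokmipz → hoaskmipz, guzgapm → guaszgapm) insert -as- after the first vowel.
So medipb → measdipb.

measdipb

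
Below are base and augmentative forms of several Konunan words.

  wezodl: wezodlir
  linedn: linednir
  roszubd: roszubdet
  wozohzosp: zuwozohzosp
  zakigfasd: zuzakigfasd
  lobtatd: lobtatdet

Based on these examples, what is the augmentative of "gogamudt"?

gogamudtir

zakigfasd and lobtatd both end in -d yet inflect differently (zuzakigfasd, lobtatdet), so the final letter is not what conditions the rule; the second-to-last letter is.
"gogamudt" has second-to-last letter 'd'. The stems whose second-to-last letter is 'd' (linedn → linednir, wezodl → wezodlir) add -ir.
So gogamudt → gogamudtir.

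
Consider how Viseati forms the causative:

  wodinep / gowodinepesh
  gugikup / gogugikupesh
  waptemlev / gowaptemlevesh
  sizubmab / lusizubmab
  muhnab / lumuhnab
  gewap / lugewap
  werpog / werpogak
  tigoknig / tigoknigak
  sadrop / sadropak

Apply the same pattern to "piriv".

wodinep and gewap both end in -p yet inflect differently (gowodinepesh, lugewap), so the final letter is not what conditions the rule; the last vowel is.
"piriv" has last vowel 'i'. The one such stem in the data (tigoknig → tigoknigak) adds -ak, so the same rule applies.
So piriv → pirivak.

pirivak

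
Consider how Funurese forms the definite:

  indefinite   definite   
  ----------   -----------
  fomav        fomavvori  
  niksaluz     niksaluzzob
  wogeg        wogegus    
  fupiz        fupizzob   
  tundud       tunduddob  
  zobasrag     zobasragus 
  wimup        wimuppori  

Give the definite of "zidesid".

zobasrag and fomav both have last vowel 'a' yet inflect differently (zobasragus, fomavvori), so the last vowel is not what conditions the rule; the final letter is.
"zidesid" ends in -d. The one such stem in the data (tundud → tunduddob) doubles the final consonant and adds -ob (as do fupiz, niksaluz), so the same rule applies.
So zidesid → zidesiddob.

zidesiddob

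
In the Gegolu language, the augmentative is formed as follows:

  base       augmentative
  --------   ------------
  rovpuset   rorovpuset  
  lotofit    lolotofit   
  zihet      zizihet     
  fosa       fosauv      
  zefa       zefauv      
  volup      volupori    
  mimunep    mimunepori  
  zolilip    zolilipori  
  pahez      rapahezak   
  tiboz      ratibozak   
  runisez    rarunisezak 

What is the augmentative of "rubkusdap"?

rubkusdapori

rovpuset and mimunep both have last vowel 'e' yet inflect differently (rorovpuset, mimunepori), so the last vowel is not what conditions the rule; the final letter is.
"rubkusdap" ends in -p. The stems ending in -p (volup → volupori, mimunep → mimunepori, zolilip → zolilipori) add -ori.
So rubkusdap → rubkusdapori.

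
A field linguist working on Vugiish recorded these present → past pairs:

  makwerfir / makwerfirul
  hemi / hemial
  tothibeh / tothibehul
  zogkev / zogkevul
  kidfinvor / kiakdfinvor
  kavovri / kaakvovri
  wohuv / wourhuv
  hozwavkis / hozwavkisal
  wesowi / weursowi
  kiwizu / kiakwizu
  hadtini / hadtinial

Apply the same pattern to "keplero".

keakplero

"keplero" begins with k-. The stems beginning with k- (kavovri → kaakvovri, kiwizu → kiakwizu, kidfinvor → kiakdfinvor) insert -ak- after the first vowel.
The other patterns: stems beginning with h- add -al; stems beginning with w- insert -ur- after the first vowel; stems beginning with m-, t- or z- add -ul.
So keplero → keakplero.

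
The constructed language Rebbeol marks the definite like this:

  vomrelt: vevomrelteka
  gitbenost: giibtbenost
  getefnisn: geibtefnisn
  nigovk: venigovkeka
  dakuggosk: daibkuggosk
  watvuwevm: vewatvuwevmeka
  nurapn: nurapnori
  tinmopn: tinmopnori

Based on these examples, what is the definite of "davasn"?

tinmopn and getefnisn both end in -n yet inflect differently (tinmopnori, geibtefnisn), so the final letter is not what conditions the rule; the second-to-last letter is.
"davasn" has second-to-last letter 's'. The stems whose second-to-last letter is 's' (gitbenost → giibtbenost, dakuggosk → daibkuggosk, getefnisn → geibtefnisn) insert -ib- after the first vowel.
So davasn → daibvasn.

daibvasn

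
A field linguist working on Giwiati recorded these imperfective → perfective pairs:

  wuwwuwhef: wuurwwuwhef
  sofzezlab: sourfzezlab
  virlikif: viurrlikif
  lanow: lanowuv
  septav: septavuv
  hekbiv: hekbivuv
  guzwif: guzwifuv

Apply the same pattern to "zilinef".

wuwwuwhef and guzwif both end in -f yet inflect differently (wuurwwuwhef, guzwifuv), so the final letter is not what conditions the rule; the number of vowels is.
"zilinef" has 3 vowels. The stems with 3 vowels (wuwwuwhef → wuurwwuwhef, sofzezlab → sourfzezlab, virlikif → viurrlikif) insert -ur- after the first vowel.
So zilinef → ziurlinef.

ziurlinef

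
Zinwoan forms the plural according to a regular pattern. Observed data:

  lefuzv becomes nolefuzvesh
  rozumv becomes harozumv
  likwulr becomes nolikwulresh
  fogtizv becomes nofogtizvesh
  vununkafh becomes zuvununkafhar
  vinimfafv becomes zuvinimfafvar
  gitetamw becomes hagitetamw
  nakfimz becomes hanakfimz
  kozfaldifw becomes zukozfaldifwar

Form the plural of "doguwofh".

zudoguwofhar

"doguwofh" has second-to-last letter 'f'. The stems whose second-to-last letter is 'f' (vununkafh → zuvununkafhar, vinimfafv → zuvinimfafvar, kozfaldifw → zukozfaldifwar) add zu- … -ar around the stem.
So doguwofh → zudoguwofhar.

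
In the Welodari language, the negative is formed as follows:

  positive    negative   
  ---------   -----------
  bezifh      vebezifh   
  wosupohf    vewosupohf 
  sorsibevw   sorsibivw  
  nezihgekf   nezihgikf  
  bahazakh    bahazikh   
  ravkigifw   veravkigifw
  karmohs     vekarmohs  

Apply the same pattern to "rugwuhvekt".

ravkigifw and sorsibevw both end in -w yet inflect differently (veravkigifw, sorsibivw), so the final letter is not what conditions the rule; the second-to-last letter is.
"rugwuhvekt" has second-to-last letter 'k'. The stems whose second-to-last letter is 'k' (nezihgekf → nezihgikf, bahazakh → bahazikh) change the last vowel to 'i'.
So rugwuhvekt → rugwuhvikt.

rugwuhvikt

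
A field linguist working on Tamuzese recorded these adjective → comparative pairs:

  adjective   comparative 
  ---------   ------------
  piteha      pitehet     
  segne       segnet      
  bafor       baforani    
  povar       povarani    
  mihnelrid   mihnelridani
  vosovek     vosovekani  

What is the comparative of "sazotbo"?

sazotbet

piteha and povar both have last vowel 'a' yet inflect differently (pitehet, povarani), so the last vowel is not what conditions the rule; whether the stem ends in a vowel or a consonant is.
"sazotbo" ends in a vowel. The stems ending in a vowel (piteha → pitehet, segne → segnet) drop the final letter and add -et.
The other pattern: stems ending in a consonant add -ani.
So sazotbo → sazotbet.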